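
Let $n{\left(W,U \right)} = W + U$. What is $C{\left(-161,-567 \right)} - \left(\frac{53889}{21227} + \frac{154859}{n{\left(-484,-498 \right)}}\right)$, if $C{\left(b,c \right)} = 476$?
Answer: $\frac{13156452059}{20844914} \approx 631.16$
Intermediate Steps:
$n{\left(W,U \right)} = U + W$
$C{\left(-161,-567 \right)} - \left(\frac{53889}{21227} + \frac{154859}{n{\left(-484,-498 \right)}}\right) = 476 - \left(\frac{53889}{21227} + \frac{154859}{-498 - 484}\right) = 476 - \left(\frac{53889}{21227} + \frac{154859}{-982}\right) = 476 - - \frac{3234272995}{20844914} = 476 + \left(- \frac{53889}{21227} + \frac{154859}{982}\right) = 476 + \frac{3234272995}{20844914} = \frac{13156452059}{20844914}$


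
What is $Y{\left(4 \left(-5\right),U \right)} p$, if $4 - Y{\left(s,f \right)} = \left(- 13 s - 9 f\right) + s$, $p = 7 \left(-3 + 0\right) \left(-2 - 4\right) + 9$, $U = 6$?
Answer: $-24570$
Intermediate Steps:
$p = 135$ ($p = 7 \left(\left(-3\right) \left(-6\right)\right) + 9 = 7 \cdot 18 + 9 = 126 + 9 = 135$)
$Y{\left(s,f \right)} = 4 + 9 f + 12 s$ ($Y{\left(s,f \right)} = 4 - \left(\left(- 13 s - 9 f\right) + s\right) = 4 - \left(- 12 s - 9 f\right) = 4 + \left(9 f + 12 s\right) = 4 + 9 f + 12 s$)
$Y{\left(4 \left(-5\right),U \right)} p = \left(4 + 9 \cdot 6 + 12 \cdot 4 \left(-5\right)\right) 135 = \left(4 + 54 + 12 \left(-20\right)\right) 135 = \left(4 + 54 - 240\right) 135 = \left(-182\right) 135 = -24570$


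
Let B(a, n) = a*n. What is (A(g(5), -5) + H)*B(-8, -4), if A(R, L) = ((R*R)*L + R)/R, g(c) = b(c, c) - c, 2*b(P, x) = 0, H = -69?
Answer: -1376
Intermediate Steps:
b(P, x) = 0 (b(P, x) = (½)*0 = 0)
g(c) = -c (g(c) = 0 - c = -c)
A(R, L) = (R + L*R²)/R (A(R, L) = (R²*L + R)/R = (L*R² + R)/R = (R + L*R²)/R)
(A(g(5), -5) + H)*B(-8, -4) = ((1 - (-5)*5) - 69)*(-8*(-4)) = ((1 - 5*(-5)) - 69)*32 = ((1 + 25) - 69)*32 = (26 - 69)*32 = -43*32 = -1376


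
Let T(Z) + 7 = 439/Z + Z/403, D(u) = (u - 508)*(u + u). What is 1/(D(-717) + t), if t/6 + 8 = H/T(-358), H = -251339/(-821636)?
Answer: 90037543197/158160110324095151 ≈ 5.6928e-7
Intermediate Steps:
D(u) = 2*u*(-508 + u) (D(u) = (-508 + u)*(2*u) = 2*u*(-508 + u))
H = 251339/821636 (H = -251339*(-1/821636) = 251339/821636 ≈ 0.30590)
T(Z) = -7 + 439/Z + Z/403 (T(Z) = -7 + (439/Z + Z/403) = -7 + 439/Z + Z/403)
t = -4339932914899/90037543197 (t = -48 + 6*(251339/(821636*(-7 + 439/(-358) + (1/403)*(-358)))) = -48 + 6*(251339/(821636*(-7 + 439*(-1/358) - 358/403))) = -48 + 6*(251339/(821636*(-7 - 439/358 - 358/403))) = -48 + 6*(251339/(821636*(-1314999/144274))) = -48 + 6*((251339/821636)*(-144274/1314999)) = -48 + 6*(-18130841443/540225259182) = -48 - 18130841443/90037543197 = -4339932914899/90037543197 ≈ -48.201)
1/(D(-717) + t) = 1/(2*(-717)*(-508 - 717) - 4339932914899/90037543197) = 1/(2*(-717)*(-1225) - 4339932914899/90037543197) = 1/(1756650 - 4339932914899/90037543197) = 1/(158160110324095151/90037543197) = 90037543197/158160110324095151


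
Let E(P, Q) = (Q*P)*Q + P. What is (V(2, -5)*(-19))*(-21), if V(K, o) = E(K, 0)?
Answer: 798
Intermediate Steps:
E(P, Q) = P + P*Q² (E(P, Q) = (P*Q)*Q + P = P*Q² + P = P + P*Q²)
V(K, o) = K (V(K, o) = K*(1 + 0²) = K*(1 + 0) = K*1 = K)
(V(2, -5)*(-19))*(-21) = (2*(-19))*(-21) = -38*(-21) = 798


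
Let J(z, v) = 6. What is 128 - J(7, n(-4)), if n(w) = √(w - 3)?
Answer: 122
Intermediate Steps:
n(w) = √(-3 + w)
128 - J(7, n(-4)) = 128 - 1*6 = 128 - 6 = 122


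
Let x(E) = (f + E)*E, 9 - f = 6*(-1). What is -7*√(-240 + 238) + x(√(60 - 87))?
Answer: -27 - 7*I*√2 + 45*I*√3 ≈ -27.0 + 68.043*I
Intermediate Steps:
f = 15 (f = 9 - 6*(-1) = 9 - 1*(-6) = 9 + 6 = 15)
x(E) = E*(15 + E) (x(E) = (15 + E)*E = E*(15 + E))
-7*√(-240 + 238) + x(√(60 - 87)) = -7*√(-240 + 238) + √(60 - 87)*(15 + √(60 - 87)) = -7*I*√2 + √(-27)*(15 + √(-27)) = -7*I*√2 + (3*I*√3)*(15 + 3*I*√3) = -7*I*√2 + 3*I*√3*(15 + 3*I*√3)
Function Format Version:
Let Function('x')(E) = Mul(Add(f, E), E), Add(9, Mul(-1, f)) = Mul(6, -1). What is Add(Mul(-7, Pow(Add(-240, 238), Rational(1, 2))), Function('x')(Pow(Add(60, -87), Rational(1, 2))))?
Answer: Add(-27, Mul(-7, I, Pow(2, Rational(1, 2))), Mul(45, I, Pow(3, Rational(1, 2)))) ≈ Add(-27.000, Mul(68.043, I))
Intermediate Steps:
f = 15 (f = Add(9, Mul(-1, Mul(6, -1))) = Add(9, Mul(-1, -6)) = Add(9, 6) = 15)
Function('x')(E) = Mul(E, Add(15, E)) (Function('x')(E) = Mul(Add(15, E), E) = Mul(E, Add(15, E)))
Add(Mul(-7, Pow(Add(-240, 238), Rational(1, 2))), Function('x')(Pow(Add(60, -87), Rational(1, 2)))) = Add(Mul(-7, Pow(Add(-240, 238), Rational(1, 2))), Mul(Pow(Add(60, -87), Rational(1, 2)), Add(15, Pow(Add(60, -87), Rational(1, 2))))) = Add(Mul(-7, Pow(-2, Rational(1, 2))), Mul(Pow(-27, Rational(1, 2)), Add(15, Pow(-27, Rational(1, 2))))) = Add(Mul(-7, Mul(I, Pow(2, Rational(1, 2)))), Mul(Mul(3, I, Pow(3, Rational(1, 2))), Add(15, Mul(3, I, Pow(3, Rational(1, 2)))))) = Add(Mul(-7, I, Pow(2, Rational(1, 2))), Mul(3, I, Pow(3, Rational(1, 2)), Add(15, Mul(3, I, Pow(3, Rational(1, 2))))))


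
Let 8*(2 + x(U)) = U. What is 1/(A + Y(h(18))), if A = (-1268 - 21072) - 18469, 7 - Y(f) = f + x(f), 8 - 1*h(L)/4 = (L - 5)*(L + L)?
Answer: -1/38730 ≈ -2.5820e-5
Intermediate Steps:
x(U) = -2 + U/8
h(L) = 32 - 8*L*(-5 + L) (h(L) = 32 - 4*(L - 5)*(L + L) = 32 - 4*(-5 + L)*2*L = 32 - 8*L*(-5 + L))
Y(f) = 9 - 9*f/8 (Y(f) = 7 - (f + (-2 + f/8)) = 7 - (-2 + 9*f/8) = 7 + (2 - 9*f/8) = 9 - 9*f/8)
A = -40809 (A = -22340 - 18469 = -40809)
1/(A + Y(h(18))) = 1/(-40809 + (9 - 9*(32 - 8*18**2 + 40*18)/8)) = 1/(-40809 + (9 - 9*(32 - 8*324 + 720)/8)) = 1/(-40809 + (9 - 9*(32 - 2592 + 720)/8)) = 1/(-40809 + (9 - 9/8*(-1840))) = 1/(-40809 + (9 + 2070)) = 1/(-40809 + 2079) = 1/(-38730) = -1/38730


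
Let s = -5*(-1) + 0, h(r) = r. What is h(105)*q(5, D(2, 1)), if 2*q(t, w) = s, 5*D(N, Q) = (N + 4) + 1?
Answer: 525/2 ≈ 262.50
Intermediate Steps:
s = 5 (s = 5 + 0 = 5)
D(N, Q) = 1 + N/5 (D(N, Q) = ((N + 4) + 1)/5 = ((4 + N) + 1)/5 = (5 + N)/5 = 1 + N/5)
q(t, w) = 5/2 (q(t, w) = (1/2)*5 = 5/2)
h(105)*q(5, D(2, 1)) = 105*(5/2) = 525/2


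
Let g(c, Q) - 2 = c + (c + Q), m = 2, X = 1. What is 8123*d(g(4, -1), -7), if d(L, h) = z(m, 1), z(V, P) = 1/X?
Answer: 8123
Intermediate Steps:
g(c, Q) = 2 + Q + 2*c (g(c, Q) = 2 + (c + (c + Q)) = 2 + (c + (Q + c)) = 2 + (Q + 2*c) = 2 + Q + 2*c)
z(V, P) = 1 (z(V, P) = 1/1 = 1)
d(L, h) = 1
8123*d(g(4, -1), -7) = 8123*1 = 8123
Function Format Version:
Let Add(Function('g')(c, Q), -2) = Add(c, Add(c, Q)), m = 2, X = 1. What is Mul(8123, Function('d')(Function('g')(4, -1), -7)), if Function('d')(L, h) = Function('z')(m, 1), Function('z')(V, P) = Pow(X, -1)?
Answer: 8123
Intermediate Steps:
Function('g')(c, Q) = Add(2, Q, Mul(2, c)) (Function('g')(c, Q) = Add(2, Add(c, Add(c, Q))) = Add(2, Add(c, Add(Q, c))) = Add(2, Add(Q, Mul(2, c))) = Add(2, Q, Mul(2, c)))
Function('z')(V, P) = 1 (Function('z')(V, P) = Pow(1, -1) = 1)
Function('d')(L, h) = 1
Mul(8123, Function('d')(Function('g')(4, -1), -7)) = Mul(8123, 1) = 8123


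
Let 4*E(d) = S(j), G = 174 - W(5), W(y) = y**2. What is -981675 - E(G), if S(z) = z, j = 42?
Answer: -1963371/2 ≈ -9.8169e+5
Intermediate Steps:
G = 149 (G = 174 - 1*5**2 = 174 - 1*25 = 174 - 25 = 149)
E(d) = 21/2 (E(d) = (1/4)*42 = 21/2)
-981675 - E(G) = -981675 - 1*21/2 = -981675 - 21/2 = -1963371/2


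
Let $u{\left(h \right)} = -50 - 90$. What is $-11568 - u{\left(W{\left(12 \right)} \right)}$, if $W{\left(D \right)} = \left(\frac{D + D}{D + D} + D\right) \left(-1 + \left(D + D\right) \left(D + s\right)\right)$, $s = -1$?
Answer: $-11428$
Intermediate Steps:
$W{\left(D \right)} = \left(1 + D\right) \left(-1 + 2 D \left(-1 + D\right)\right)$ ($W{\left(D \right)} = \left(\frac{D + D}{D + D} + D\right) \left(-1 + \left(D + D\right) \left(D - 1\right)\right) = \left(\frac{2 D}{2 D} + D\right) \left(-1 + 2 D \left(-1 + D\right)\right) = \left(2 D \frac{1}{2 D} + D\right) \left(-1 + 2 D \left(-1 + D\right)\right) = \left(1 + D\right) \left(-1 + 2 D \left(-1 + D\right)\right)$)
$u{\left(h \right)} = -140$
$-11568 - u{\left(W{\left(12 \right)} \right)} = -11568 - -140 = -11568 + 140 = -11428$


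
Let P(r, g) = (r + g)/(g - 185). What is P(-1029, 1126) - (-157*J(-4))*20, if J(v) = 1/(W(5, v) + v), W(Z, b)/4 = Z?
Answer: 739073/3764 ≈ 196.35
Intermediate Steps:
W(Z, b) = 4*Z
P(r, g) = (g + r)/(-185 + g)
J(v) = 1/(20 + v) (J(v) = 1/(4*5 + v) = 1/(20 + v))
P(-1029, 1126) - (-157*J(-4))*20 = (1126 - 1029)/(-185 + 1126) - (-157/(20 - 4))*20 = 97/941 - (-157/16)*20 = (1/941)*97 - (-157*1/16)*20 = 97/941 - (-157)*20/16 = 97/941 - 1*(-785/4) = 97/941 + 785/4 = 739073/3764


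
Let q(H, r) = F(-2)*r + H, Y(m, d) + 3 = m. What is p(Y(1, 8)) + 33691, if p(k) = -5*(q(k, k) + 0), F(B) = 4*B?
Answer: 33621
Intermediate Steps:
Y(m, d) = -3 + m
q(H, r) = H - 8*r (q(H, r) = (4*(-2))*r + H = -8*r + H = H - 8*r)
p(k) = 35*k (p(k) = -5*((k - 8*k) + 0) = -5*(-7*k + 0) = -(-35)*k = 35*k)
p(Y(1, 8)) + 33691 = 35*(-3 + 1) + 33691 = 35*(-2) + 33691 = -70 + 33691 = 33621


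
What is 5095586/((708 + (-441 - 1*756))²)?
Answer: 5095586/239121 ≈ 21.310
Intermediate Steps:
5095586/((708 + (-441 - 1*756))²) = 5095586/((708 + (-441 - 756))²) = 5095586/((708 - 1197)²) = 5095586/((-489)²) = 5095586/239121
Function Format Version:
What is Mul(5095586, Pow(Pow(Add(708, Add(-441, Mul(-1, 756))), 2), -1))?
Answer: Rational(5095586, 239121) ≈ 21.310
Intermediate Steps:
Mul(5095586, Pow(Pow(Add(708, Add(-441, Mul(-1, 756))), 2), -1)) = Mul(5095586, Pow(Pow(Add(708, Add(-441, -756)), 2), -1)) = Mul(5095586, Pow(Pow(Add(708, -1197), 2), -1)) = Mul(5095586, Pow(Pow(-489, 2), -1)) = Mul(5095586, Pow(239121, -1)) = Mul(5095586, Rational(1, 239121)) = Rational(5095586, 239121)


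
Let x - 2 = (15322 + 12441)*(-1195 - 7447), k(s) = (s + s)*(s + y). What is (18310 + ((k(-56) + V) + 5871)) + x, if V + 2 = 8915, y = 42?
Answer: -239893182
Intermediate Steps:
k(s) = 2*s*(42 + s) (k(s) = (s + s)*(s + 42) = (2*s)*(42 + s) = 2*s*(42 + s))
V = 8913 (V = -2 + 8915 = 8913)
x = -239927844 (x = 2 + (15322 + 12441)*(-1195 - 7447) = 2 + 27763*(-8642) = 2 - 239927846 = -239927844)
(18310 + ((k(-56) + V) + 5871)) + x = (18310 + ((2*(-56)*(42 - 56) + 8913) + 5871)) - 239927844 = (18310 + ((2*(-56)*(-14) + 8913) + 5871)) - 239927844 = (18310 + ((1568 + 8913) + 5871)) - 239927844 = (18310 + (10481 + 5871)) - 239927844 = (18310 + 16352) - 239927844 = 34662 - 239927844 = -239893182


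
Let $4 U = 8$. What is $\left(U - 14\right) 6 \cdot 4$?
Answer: $-288$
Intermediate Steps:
$U = 2$ ($U = \frac{1}{4} \cdot 8 = 2$)
$\left(U - 14\right) 6 \cdot 4 = \left(2 - 14\right) 6 \cdot 4 = \left(-12\right) 24 = -288$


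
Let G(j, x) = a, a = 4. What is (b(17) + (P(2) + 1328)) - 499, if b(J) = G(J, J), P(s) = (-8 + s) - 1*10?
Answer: 817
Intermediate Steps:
P(s) = -18 + s (P(s) = (-8 + s) - 10 = -18 + s)
G(j, x) = 4
b(J) = 4
(b(17) + (P(2) + 1328)) - 499 = (4 + ((-18 + 2) + 1328)) - 499 = (4 + (-16 + 1328)) - 499 = (4 + 1312) - 499 = 1316 - 499 = 817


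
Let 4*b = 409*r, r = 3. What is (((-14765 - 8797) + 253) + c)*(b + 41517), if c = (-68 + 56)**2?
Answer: -3875388675/4 ≈ -9.6885e+8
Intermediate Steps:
c = 144 (c = (-12)**2 = 144)
b = 1227/4 (b = (409*3)/4 = (1/4)*1227 = 1227/4 ≈ 306.75)
(((-14765 - 8797) + 253) + c)*(b + 41517) = (((-14765 - 8797) + 253) + 144)*(1227/4 + 41517) = ((-23562 + 253) + 144)*(167295/4) = (-23309 + 144)*(167295/4) = -23165*167295/4 = -3875388675/4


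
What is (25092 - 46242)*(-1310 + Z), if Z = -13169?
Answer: 306230850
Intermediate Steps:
(25092 - 46242)*(-1310 + Z) = (25092 - 46242)*(-1310 - 13169) = -21150*(-14479) = 306230850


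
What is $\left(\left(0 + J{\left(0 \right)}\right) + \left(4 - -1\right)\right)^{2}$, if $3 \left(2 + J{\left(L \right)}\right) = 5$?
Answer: $\frac{196}{9} \approx 21.778$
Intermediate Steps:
$J{\left(L \right)} = - \frac{1}{3}$ ($J{\left(L \right)} = -2 + \frac{1}{3} \cdot 5 = -2 + \frac{5}{3} = - \frac{1}{3}$)
$\left(\left(0 + J{\left(0 \right)}\right) + \left(4 - -1\right)\right)^{2} = \left(\left(0 - \frac{1}{3}\right) + \left(4 - -1\right)\right)^{2} = \left(- \frac{1}{3} + \left(4 + 1\right)\right)^{2} = \left(- \frac{1}{3} + 5\right)^{2} = \left(\frac{14}{3}\right)^{2} = \frac{196}{9}$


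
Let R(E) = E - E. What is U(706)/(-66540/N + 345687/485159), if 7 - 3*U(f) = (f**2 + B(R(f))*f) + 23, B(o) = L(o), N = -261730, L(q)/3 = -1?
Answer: -6302482141685338/36827741511 ≈ -1.7113e+5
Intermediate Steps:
R(E) = 0
L(q) = -3 (L(q) = 3*(-1) = -3)
B(o) = -3
U(f) = -16/3 + f - f**2/3 (U(f) = 7/3 - ((f**2 - 3*f) + 23)/3 = 7/3 - (23 + f**2 - 3*f)/3 = 7/3 + (-23/3 + f - f**2/3) = -16/3 + f - f**2/3)
U(706)/(-66540/N + 345687/485159) = (-16/3 + 706 - 1/3*706**2)/(-66540/(-261730) + 345687/485159) = (-16/3 + 706 - 1/3*498436)/(-66540*(-1/261730) + 345687*(1/485159)) = (-16/3 + 706 - 498436/3)/(6654/26173 + 345687/485159) = -496334/(3*12275913837/12698066507) = -496334/3*12698066507/12275913837 = -6302482141685338/36827741511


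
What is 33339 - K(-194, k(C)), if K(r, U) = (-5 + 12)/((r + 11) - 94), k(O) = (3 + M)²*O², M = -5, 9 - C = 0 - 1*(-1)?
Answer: 9234910/277 ≈ 33339.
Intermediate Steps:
C = 8 (C = 9 - (0 - 1*(-1)) = 9 - (0 + 1) = 9 - 1*1 = 9 - 1 = 8)
k(O) = 4*O² (k(O) = (3 - 5)²*O² = (-2)²*O² = 4*O²)
K(r, U) = 7/(-83 + r) (K(r, U) = 7/((11 + r) - 94) = 7/(-83 + r))
33339 - K(-194, k(C)) = 33339 - 7/(-83 - 194) = 33339 - 7/(-277) = 33339 - 7*(-1)/277 = 33339 - 1*(-7/277) = 33339 + 7/277 = 9234910/277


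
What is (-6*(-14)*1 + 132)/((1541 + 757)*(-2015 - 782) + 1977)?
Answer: -72/2141843 ≈ -3.3616e-5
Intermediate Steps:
(-6*(-14)*1 + 132)/((1541 + 757)*(-2015 - 782) + 1977) = (84*1 + 132)/(2298*(-2797) + 1977) = (84 + 132)/(-6427506 + 1977) = 216/(-6425529) = 216*(-1/6425529) = -72/2141843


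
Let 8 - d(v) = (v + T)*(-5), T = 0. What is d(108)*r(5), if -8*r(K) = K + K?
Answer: -685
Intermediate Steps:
r(K) = -K/4 (r(K) = -(K + K)/8 = -K/4)
d(v) = 8 + 5*v (d(v) = 8 - (v + 0)*(-5) = 8 - v*(-5) = 8 - (-5)*v = 8 + 5*v)
d(108)*r(5) = (8 + 5*108)*(-1/4*5) = (8 + 540)*(-5/4) = 548*(-5/4) = -685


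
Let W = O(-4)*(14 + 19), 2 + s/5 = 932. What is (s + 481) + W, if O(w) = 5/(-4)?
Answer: 20359/4 ≈ 5089.8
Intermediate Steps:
O(w) = -5/4 (O(w) = 5*(-¼) = -5/4)
s = 4650 (s = -10 + 5*932 = -10 + 4660 = 4650)
W = -165/4 (W = -5*(14 + 19)/4 = -5/4*33 = -165/4 ≈ -41.250)
(s + 481) + W = (4650 + 481) - 165/4 = 5131 - 165/4 = 20359/4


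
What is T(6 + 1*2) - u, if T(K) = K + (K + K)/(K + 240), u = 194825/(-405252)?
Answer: 107352575/12562812 ≈ 8.5453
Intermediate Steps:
u = -194825/405252 (u = 194825*(-1/405252) = -194825/405252 ≈ -0.48075)
T(K) = K + 2*K/(240 + K) (T(K) = K + (2*K)/(240 + K) = K + 2*K/(240 + K))
T(6 + 1*2) - u = (6 + 1*2)*(242 + (6 + 1*2))/(240 + (6 + 1*2)) - 1*(-194825/405252) = (6 + 2)*(242 + (6 + 2))/(240 + (6 + 2)) + 194825/405252 = 8*(242 + 8)/(240 + 8) + 194825/405252 = 8*250/248 + 194825/405252 = 8*(1/248)*250 + 194825/405252 = 250/31 + 194825/405252 = 107352575/12562812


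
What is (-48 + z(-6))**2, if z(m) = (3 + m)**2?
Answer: 1521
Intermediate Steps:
(-48 + z(-6))**2 = (-48 + (3 - 6)**2)**2 = (-48 + (-3)**2)**2 = (-48 + 9)**2 = (-39)**2 = 1521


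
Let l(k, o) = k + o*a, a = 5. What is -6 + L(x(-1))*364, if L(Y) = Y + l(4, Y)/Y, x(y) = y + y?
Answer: 358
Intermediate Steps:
x(y) = 2*y
l(k, o) = k + 5*o (l(k, o) = k + o*5 = k + 5*o)
L(Y) = Y + (4 + 5*Y)/Y
-6 + L(x(-1))*364 = -6 + (5 + 2*(-1) + 4/((2*(-1))))*364 = -6 + (5 - 2 + 4/(-2))*364 = -6 + (5 - 2 + 4*(-½))*364 = -6 + (5 - 2 - 2)*364 = -6 + 1*364 = -6 + 364 = 358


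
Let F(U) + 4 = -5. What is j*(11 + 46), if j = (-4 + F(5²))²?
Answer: 9633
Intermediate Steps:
F(U) = -9 (F(U) = -4 - 5 = -9)
j = 169 (j = (-4 - 9)² = (-13)² = 169)
j*(11 + 46) = 169*(11 + 46) = 169*57 = 9633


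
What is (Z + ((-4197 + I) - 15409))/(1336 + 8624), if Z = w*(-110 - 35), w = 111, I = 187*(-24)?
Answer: -40189/9960 ≈ -4.0350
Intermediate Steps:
I = -4488
Z = -16095 (Z = 111*(-110 - 35) = 111*(-145) = -16095)
(Z + ((-4197 + I) - 15409))/(1336 + 8624) = (-16095 + ((-4197 - 4488) - 15409))/(1336 + 8624) = (-16095 + (-8685 - 15409))/9960 = (-16095 - 24094)*(1/9960) = -40189*1/9960 = -40189/9960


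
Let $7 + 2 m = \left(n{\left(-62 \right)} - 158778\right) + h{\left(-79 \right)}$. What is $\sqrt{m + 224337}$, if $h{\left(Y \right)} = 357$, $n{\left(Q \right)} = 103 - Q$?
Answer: $\frac{\sqrt{580822}}{2} \approx 381.06$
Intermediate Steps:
$m = - \frac{158263}{2}$ ($m = - \frac{7}{2} + \frac{\left(\left(103 - -62\right) - 158778\right) + 357}{2} = - \frac{7}{2} + \frac{\left(\left(103 + 62\right) - 158778\right) + 357}{2} = - \frac{7}{2} + \frac{\left(165 - 158778\right) + 357}{2} = - \frac{7}{2} + \frac{-158613 + 357}{2} = - \frac{7}{2} + \frac{1}{2} \left(-158256\right) = - \frac{7}{2} - 79128 = - \frac{158263}{2} \approx -79132.0$)
$\sqrt{m + 224337} = \sqrt{- \frac{158263}{2} + 224337} = \sqrt{\frac{290411}{2}} = \frac{\sqrt{580822}}{2}$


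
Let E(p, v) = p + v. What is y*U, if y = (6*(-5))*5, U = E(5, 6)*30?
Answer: -49500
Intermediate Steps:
U = 330 (U = (5 + 6)*30 = 11*30 = 330)
y = -150 (y = -30*5 = -150)
y*U = -150*330 = -49500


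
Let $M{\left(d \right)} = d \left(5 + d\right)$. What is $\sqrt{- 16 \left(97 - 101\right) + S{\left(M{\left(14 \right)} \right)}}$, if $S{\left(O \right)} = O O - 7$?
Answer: $\sqrt{70813} \approx 266.11$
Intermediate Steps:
$S{\left(O \right)} = -7 + O^{2}$ ($S{\left(O \right)} = O^{2} - 7 = -7 + O^{2}$)
$\sqrt{- 16 \left(97 - 101\right) + S{\left(M{\left(14 \right)} \right)}} = \sqrt{- 16 \left(97 - 101\right) - \left(7 - \left(14 \left(5 + 14\right)\right)^{2}\right)} = \sqrt{\left(-16\right) \left(-4\right) - \left(7 - \left(14 \cdot 19\right)^{2}\right)} = \sqrt{64 - \left(7 - 266^{2}\right)} = \sqrt{64 + \left(-7 + 70756\right)} = \sqrt{64 + 70749} = \sqrt{70813}$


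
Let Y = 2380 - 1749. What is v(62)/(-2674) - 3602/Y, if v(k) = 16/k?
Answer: -149294618/26153057 ≈ -5.7085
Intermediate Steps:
Y = 631
v(62)/(-2674) - 3602/Y = (16/62)/(-2674) - 3602/631 = (16*(1/62))*(-1/2674) - 3602*1/631 = (8/31)*(-1/2674) - 3602/631 = -4/41447 - 3602/631 = -149294618/26153057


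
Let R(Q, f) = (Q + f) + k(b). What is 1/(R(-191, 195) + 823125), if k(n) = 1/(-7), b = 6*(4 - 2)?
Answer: 7/5761902 ≈ 1.2149e-6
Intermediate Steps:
b = 12 (b = 6*2 = 12)
k(n) = -1/7
R(Q, f) = -1/7 + Q + f (R(Q, f) = (Q + f) - 1/7 = -1/7 + Q + f)
1/(R(-191, 195) + 823125) = 1/((-1/7 - 191 + 195) + 823125) = 1/(27/7 + 823125) = 1/(5761902/7) = 7/5761902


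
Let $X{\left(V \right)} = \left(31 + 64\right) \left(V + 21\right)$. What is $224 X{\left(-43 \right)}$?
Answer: $-468160$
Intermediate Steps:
$X{\left(V \right)} = 1995 + 95 V$ ($X{\left(V \right)} = 95 \left(21 + V\right) = 1995 + 95 V$)
$224 X{\left(-43 \right)} = 224 \left(1995 + 95 \left(-43\right)\right) = 224 \left(1995 - 4085\right) = 224 \left(-2090\right) = -468160$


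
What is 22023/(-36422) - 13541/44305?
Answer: -1468919317/1613676710 ≈ -0.91029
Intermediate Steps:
22023/(-36422) - 13541/44305 = 22023*(-1/36422) - 13541*1/44305 = -22023/36422 - 13541/44305 = -1468919317/1613676710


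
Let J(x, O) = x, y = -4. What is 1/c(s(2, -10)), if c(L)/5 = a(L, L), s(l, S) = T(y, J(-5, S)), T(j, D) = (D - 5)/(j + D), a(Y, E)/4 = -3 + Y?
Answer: -9/340 ≈ -0.026471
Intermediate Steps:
a(Y, E) = -12 + 4*Y (a(Y, E) = 4*(-3 + Y) = -12 + 4*Y)
T(j, D) = (-5 + D)/(D + j)
s(l, S) = 10/9 (s(l, S) = (-5 - 5)/(-5 - 4) = -10/(-9) = -⅑*(-10) = 10/9)
c(L) = -60 + 20*L (c(L) = 5*(-12 + 4*L) = -60 + 20*L)
1/c(s(2, -10)) = 1/(-60 + 20*(10/9)) = 1/(-60 + 200/9) = 1/(-340/9) = -9/340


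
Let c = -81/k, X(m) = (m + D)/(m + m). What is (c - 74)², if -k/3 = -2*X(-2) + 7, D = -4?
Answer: 72361/16 ≈ 4522.6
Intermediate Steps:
X(m) = (-4 + m)/(2*m) (X(m) = (m - 4)/(m + m) = (-4 + m)/((2*m)) = (-4 + m)*(1/(2*m)) = (-4 + m)/(2*m))
k = -12 (k = -3*(-(-4 - 2)/(-2) + 7) = -3*(-(-1)*(-6)/2 + 7) = -3*(-2*3/2 + 7) = -3*(-3 + 7) = -3*4 = -12)
c = 27/4 (c = -81/(-12) = -81*(-1/12) = 27/4 ≈ 6.7500)
(c - 74)² = (27/4 - 74)² = (-269/4)² = 72361/16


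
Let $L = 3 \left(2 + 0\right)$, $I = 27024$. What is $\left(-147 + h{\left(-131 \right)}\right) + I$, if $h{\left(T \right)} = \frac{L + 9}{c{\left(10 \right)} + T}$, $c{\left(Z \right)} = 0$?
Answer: $\frac{3520872}{131} \approx 26877.0$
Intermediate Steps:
$L = 6$ ($L = 3 \cdot 2 = 6$)
$h{\left(T \right)} = \frac{15}{T}$ ($h{\left(T \right)} = \frac{6 + 9}{0 + T} = \frac{15}{T}$)
$\left(-147 + h{\left(-131 \right)}\right) + I = \left(-147 + \frac{15}{-131}\right) + 27024 = \left(-147 + 15 \left(- \frac{1}{131}\right)\right) + 27024 = \left(-147 - \frac{15}{131}\right) + 27024 = - \frac{19272}{131} + 27024 = \frac{3520872}{131}$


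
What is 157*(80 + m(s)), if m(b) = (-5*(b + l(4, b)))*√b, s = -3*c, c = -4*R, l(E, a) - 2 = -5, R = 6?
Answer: 12560 - 324990*√2 ≈ -4.4705e+5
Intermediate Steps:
l(E, a) = -3 (l(E, a) = 2 - 5 = -3)
c = -24 (c = -4*6 = -24)
s = 72 (s = -3*(-24) = 72)
m(b) = √b*(15 - 5*b) (m(b) = (-5*(b - 3))*√b = (-5*(-3 + b))*√b = (15 - 5*b)*√b = √b*(15 - 5*b))
157*(80 + m(s)) = 157*(80 + 5*√72*(3 - 1*72)) = 157*(80 + 5*(6*√2)*(3 - 72)) = 157*(80 + 5*(6*√2)*(-69)) = 157*(80 - 2070*√2) = 12560 - 324990*√2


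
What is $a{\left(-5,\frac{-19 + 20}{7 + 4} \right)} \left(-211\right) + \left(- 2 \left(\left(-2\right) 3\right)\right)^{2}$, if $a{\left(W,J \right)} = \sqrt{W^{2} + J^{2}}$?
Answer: $144 - \frac{211 \sqrt{3026}}{11} \approx -911.17$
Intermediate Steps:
$a{\left(W,J \right)} = \sqrt{J^{2} + W^{2}}$
$a{\left(-5,\frac{-19 + 20}{7 + 4} \right)} \left(-211\right) + \left(- 2 \left(\left(-2\right) 3\right)\right)^{2} = \sqrt{\left(\frac{-19 + 20}{7 + 4}\right)^{2} + \left(-5\right)^{2}} \left(-211\right) + \left(- 2 \left(\left(-2\right) 3\right)\right)^{2} = \sqrt{\left(1 \cdot \frac{1}{11}\right)^{2} + 25} \left(-211\right) + \left(\left(-2\right) \left(-6\right)\right)^{2} = \sqrt{\left(1 \cdot \frac{1}{11}\right)^{2} + 25} \left(-211\right) + 12^{2} = \sqrt{\left(\frac{1}{11}\right)^{2} + 25} \left(-211\right) + 144 = \sqrt{\frac{1}{121} + 25} \left(-211\right) + 144 = \sqrt{\frac{3026}{121}} \left(-211\right) + 144 = \frac{\sqrt{3026}}{11} \left(-211\right) + 144 = - \frac{211 \sqrt{3026}}{11} + 144 = 144 - \frac{211 \sqrt{3026}}{11}$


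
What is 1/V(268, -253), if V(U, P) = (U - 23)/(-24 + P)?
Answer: -277/245 ≈ -1.1306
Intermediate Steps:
V(U, P) = (-23 + U)/(-24 + P)
1/V(268, -253) = 1/((-23 + 268)/(-24 - 253)) = 1/(245/(-277)) = 1/(-1/277*245) = 1/(-245/277) = -277/245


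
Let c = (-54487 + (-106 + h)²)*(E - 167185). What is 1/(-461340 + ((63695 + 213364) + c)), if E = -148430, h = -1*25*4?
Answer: 1/3803292084 ≈ 2.6293e-10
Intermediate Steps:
h = -100 (h = -25*4 = -100)
c = 3803476365 (c = (-54487 + (-106 - 100)²)*(-148430 - 167185) = (-54487 + (-206)²)*(-315615) = (-54487 + 42436)*(-315615) = -12051*(-315615) = 3803476365)
1/(-461340 + ((63695 + 213364) + c)) = 1/(-461340 + ((63695 + 213364) + 3803476365)) = 1/(-461340 + (277059 + 3803476365)) = 1/(-461340 + 3803753424) = 1/3803292084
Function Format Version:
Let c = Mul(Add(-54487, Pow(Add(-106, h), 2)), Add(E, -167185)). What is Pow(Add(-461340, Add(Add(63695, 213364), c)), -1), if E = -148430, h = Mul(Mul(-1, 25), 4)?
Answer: Rational(1, 3803292084) ≈ 2.6293e-10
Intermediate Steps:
h = -100 (h = Mul(-25, 4) = -100)
c = 3803476365 (c = Mul(Add(-54487, Pow(Add(-106, -100), 2)), Add(-148430, -167185)) = Mul(Add(-54487, Pow(-206, 2)), -315615) = Mul(Add(-54487, 42436), -315615) = Mul(-12051, -315615) = 3803476365)
Pow(Add(-461340, Add(Add(63695, 213364), c)), -1) = Pow(Add(-461340, Add(Add(63695, 213364), 3803476365)), -1) = Pow(Add(-461340, Add(277059, 3803476365)), -1) = Pow(Add(-461340, 3803753424), -1) = Pow(3803292084, -1) = Rational(1, 3803292084)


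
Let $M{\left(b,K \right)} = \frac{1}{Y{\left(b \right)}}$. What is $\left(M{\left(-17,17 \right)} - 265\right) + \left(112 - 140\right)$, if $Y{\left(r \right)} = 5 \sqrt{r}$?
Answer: $-293 - \frac{i \sqrt{17}}{85} \approx -293.0 - 0.048507 i$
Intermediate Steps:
$M{\left(b,K \right)} = \frac{1}{5 \sqrt{b}}$
$\left(M{\left(-17,17 \right)} - 265\right) + \left(112 - 140\right) = \left(\frac{1}{5 i \sqrt{17}} - 265\right) + \left(112 - 140\right) = \left(\frac{\left(- \frac{1}{17}\right) i \sqrt{17}}{5} - 265\right) + \left(112 - 140\right) = \left(- \frac{i \sqrt{17}}{85} - 265\right) - 28 = \left(-265 - \frac{i \sqrt{17}}{85}\right) - 28 = -293 - \frac{i \sqrt{17}}{85}$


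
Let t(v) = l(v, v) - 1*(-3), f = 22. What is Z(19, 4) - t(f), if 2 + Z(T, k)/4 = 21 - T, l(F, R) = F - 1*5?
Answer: -20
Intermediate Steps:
l(F, R) = -5 + F (l(F, R) = F - 5 = -5 + F)
Z(T, k) = 76 - 4*T (Z(T, k) = -8 + 4*(21 - T) = -8 + (84 - 4*T) = 76 - 4*T)
t(v) = -2 + v (t(v) = (-5 + v) - 1*(-3) = (-5 + v) + 3 = -2 + v)
Z(19, 4) - t(f) = (76 - 4*19) - (-2 + 22) = (76 - 76) - 1*20 = 0 - 20 = -20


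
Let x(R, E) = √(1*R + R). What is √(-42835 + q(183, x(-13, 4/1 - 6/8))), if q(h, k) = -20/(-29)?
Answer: I*√36023655/29 ≈ 206.96*I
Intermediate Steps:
x(R, E) = √2*√R (x(R, E) = √(R + R) = √(2*R) = √2*√R)
q(h, k) = 20/29 (q(h, k) = -20*(-1/29) = 20/29)
√(-42835 + q(183, x(-13, 4/1 - 6/8))) = √(-42835 + 20/29) = √(-1242195/29) = I*√36023655/29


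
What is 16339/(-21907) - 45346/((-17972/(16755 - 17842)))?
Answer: -540056908011/196856302 ≈ -2743.4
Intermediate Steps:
16339/(-21907) - 45346/((-17972/(16755 - 17842))) = 16339*(-1/21907) - 45346/((-17972/(-1087))) = -16339/21907 - 45346/((-17972*(-1/1087))) = -16339/21907 - 45346/17972/1087 = -16339/21907 - 45346*1087/17972 = -16339/21907 - 24645551/8986 = -540056908011/196856302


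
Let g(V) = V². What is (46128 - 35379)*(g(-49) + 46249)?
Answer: 522938850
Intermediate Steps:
(46128 - 35379)*(g(-49) + 46249) = (46128 - 35379)*((-49)² + 46249) = 10749*(2401 + 46249) = 10749*48650 = 522938850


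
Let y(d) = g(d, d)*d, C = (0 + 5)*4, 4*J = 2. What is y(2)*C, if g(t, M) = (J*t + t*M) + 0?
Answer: 200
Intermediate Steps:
J = ½ (J = (¼)*2 = ½ ≈ 0.50000)
g(t, M) = t/2 + M*t (g(t, M) = (t/2 + t*M) + 0 = (t/2 + M*t) + 0 = t/2 + M*t)
C = 20 (C = 5*4 = 20)
y(d) = d²*(½ + d) (y(d) = (d*(½ + d))*d = d²*(½ + d))
y(2)*C = (2²*(½ + 2))*20 = (4*(5/2))*20 = 10*20 = 200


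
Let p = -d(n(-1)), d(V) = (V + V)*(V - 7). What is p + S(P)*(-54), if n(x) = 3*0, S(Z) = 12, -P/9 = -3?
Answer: -648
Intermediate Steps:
P = 27 (P = -9*(-3) = 27)
n(x) = 0
d(V) = 2*V*(-7 + V) (d(V) = (2*V)*(-7 + V) = 2*V*(-7 + V))
p = 0 (p = -2*0*(-7 + 0) = -2*0*(-7) = -1*0 = 0)
p + S(P)*(-54) = 0 + 12*(-54) = 0 - 648 = -648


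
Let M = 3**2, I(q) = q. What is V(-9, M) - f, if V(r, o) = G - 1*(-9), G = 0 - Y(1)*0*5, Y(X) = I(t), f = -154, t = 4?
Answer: 163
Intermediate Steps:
Y(X) = 4
G = 0 (G = 0 - 4*0*5 = 0 - 0*5 = 0 - 1*0 = 0 + 0 = 0)
M = 9
V(r, o) = 9 (V(r, o) = 0 - 1*(-9) = 0 + 9 = 9)
V(-9, M) - f = 9 - 1*(-154) = 9 + 154 = 163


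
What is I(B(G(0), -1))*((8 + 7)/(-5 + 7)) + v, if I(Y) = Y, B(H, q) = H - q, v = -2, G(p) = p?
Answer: 11/2 ≈ 5.5000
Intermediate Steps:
I(B(G(0), -1))*((8 + 7)/(-5 + 7)) + v = (0 - 1*(-1))*((8 + 7)/(-5 + 7)) - 2 = (0 + 1)*(15/2) - 2 = 1*(15*(½)) - 2 = 1*(15/2) - 2 = 15/2 - 2 = 11/2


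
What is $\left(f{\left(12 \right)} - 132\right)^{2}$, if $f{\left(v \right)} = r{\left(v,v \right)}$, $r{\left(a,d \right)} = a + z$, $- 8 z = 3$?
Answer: $\frac{927369}{64} \approx 14490.0$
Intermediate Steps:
$z = - \frac{3}{8}$ ($z = \left(- \frac{1}{8}\right) 3 = - \frac{3}{8} \approx -0.375$)
$r{\left(a,d \right)} = - \frac{3}{8} + a$ ($r{\left(a,d \right)} = a - \frac{3}{8} = - \frac{3}{8} + a$)
$f{\left(v \right)} = - \frac{3}{8} + v$
$\left(f{\left(12 \right)} - 132\right)^{2} = \left(\left(- \frac{3}{8} + 12\right) - 132\right)^{2} = \left(\frac{93}{8} - 132\right)^{2} = \left(- \frac{963}{8}\right)^{2} = \frac{927369}{64}$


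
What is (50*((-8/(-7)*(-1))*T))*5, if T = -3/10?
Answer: 600/7 ≈ 85.714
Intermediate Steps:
T = -3/10 (T = -3*1/10 = -3/10 ≈ -0.30000)
(50*((-8/(-7)*(-1))*T))*5 = (50*((-8/(-7)*(-1))*(-3/10)))*5 = (50*((-8*(-1/7)*(-1))*(-3/10)))*5 = (50*(((8/7)*(-1))*(-3/10)))*5 = (50*(-8/7*(-3/10)))*5 = (50*(12/35))*5 = (120/7)*5 = 600/7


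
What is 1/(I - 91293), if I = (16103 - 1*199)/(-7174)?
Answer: -3587/327475943 ≈ -1.0953e-5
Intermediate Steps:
I = -7952/3587 (I = (16103 - 199)*(-1/7174) = 15904*(-1/7174) = -7952/3587 ≈ -2.2169)
1/(I - 91293) = 1/(-7952/3587 - 91293) = 1/(-327475943/3587) = -3587/327475943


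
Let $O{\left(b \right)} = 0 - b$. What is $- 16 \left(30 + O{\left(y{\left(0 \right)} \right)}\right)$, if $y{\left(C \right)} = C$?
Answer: $-480$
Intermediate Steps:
$O{\left(b \right)} = - b$
$- 16 \left(30 + O{\left(y{\left(0 \right)} \right)}\right) = - 16 \left(30 - 0\right) = - 16 \left(30 + 0\right) = \left(-16\right) 30 = -480$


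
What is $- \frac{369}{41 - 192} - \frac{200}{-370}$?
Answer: $\frac{16673}{5587} \approx 2.9842$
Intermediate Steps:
$- \frac{369}{41 - 192} - \frac{200}{-370} = - \frac{369}{41 - 192} - - \frac{20}{37} = - \frac{369}{-151} + \frac{20}{37} = \left(-369\right) \left(- \frac{1}{151}\right) + \frac{20}{37} = \frac{369}{151} + \frac{20}{37} = \frac{16673}{5587}$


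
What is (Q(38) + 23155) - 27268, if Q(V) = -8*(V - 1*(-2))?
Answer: -4433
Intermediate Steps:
Q(V) = -16 - 8*V (Q(V) = -8*(V + 2) = -8*(2 + V) = -16 - 8*V)
(Q(38) + 23155) - 27268 = ((-16 - 8*38) + 23155) - 27268 = ((-16 - 304) + 23155) - 27268 = (-320 + 23155) - 27268 = 22835 - 27268 = -4433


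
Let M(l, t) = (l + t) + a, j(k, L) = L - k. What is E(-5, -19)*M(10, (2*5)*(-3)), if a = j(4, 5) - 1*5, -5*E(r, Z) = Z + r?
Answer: -576/5 ≈ -115.20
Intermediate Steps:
E(r, Z) = -Z/5 - r/5 (E(r, Z) = -(Z + r)/5 = -Z/5 - r/5)
a = -4 (a = (5 - 1*4) - 1*5 = (5 - 4) - 5 = 1 - 5 = -4)
M(l, t) = -4 + l + t (M(l, t) = (l + t) - 4 = -4 + l + t)
E(-5, -19)*M(10, (2*5)*(-3)) = (-⅕*(-19) - ⅕*(-5))*(-4 + 10 + (2*5)*(-3)) = (19/5 + 1)*(-4 + 10 + 10*(-3)) = 24*(-4 + 10 - 30)/5 = (24/5)*(-24) = -576/5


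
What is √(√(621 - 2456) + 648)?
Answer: √(648 + I*√1835) ≈ 25.47 + 0.84094*I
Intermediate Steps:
√(√(621 - 2456) + 648) = √(√(-1835) + 648) = √(I*√1835 + 648) = √(648 + I*√1835)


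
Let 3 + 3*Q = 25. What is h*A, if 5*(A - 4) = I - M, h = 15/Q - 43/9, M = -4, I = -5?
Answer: -10279/990 ≈ -10.383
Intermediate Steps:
Q = 22/3 (Q = -1 + (⅓)*25 = -1 + 25/3 = 22/3 ≈ 7.3333)
h = -541/198 (h = 15/(22/3) - 43/9 = 15*(3/22) - 43*⅑ = 45/22 - 43/9 = -541/198 ≈ -2.7323)
A = 19/5 (A = 4 + (-5 - 1*(-4))/5 = 4 + (-5 + 4)/5 = 4 + (⅕)*(-1) = 4 - ⅕ = 19/5 ≈ 3.8000)
h*A = -541/198*19/5 = -10279/990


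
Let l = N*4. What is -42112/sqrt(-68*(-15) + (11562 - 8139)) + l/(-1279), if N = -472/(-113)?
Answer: -1888/144527 - 42112*sqrt(4443)/4443 ≈ -631.80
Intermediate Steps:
N = 472/113 (N = -472*(-1/113) = 472/113 ≈ 4.1770)
l = 1888/113 (l = (472/113)*4 = 1888/113 ≈ 16.708)
-42112/sqrt(-68*(-15) + (11562 - 8139)) + l/(-1279) = -42112/sqrt(-68*(-15) + (11562 - 8139)) + (1888/113)/(-1279) = -42112/sqrt(1020 + 3423) + (1888/113)*(-1/1279) = -42112*sqrt(4443)/4443 - 1888/144527 = -1888/144527 - 42112*sqrt(4443)/4443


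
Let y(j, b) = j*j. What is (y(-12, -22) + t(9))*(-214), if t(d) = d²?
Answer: -48150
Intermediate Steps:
y(j, b) = j²
(y(-12, -22) + t(9))*(-214) = ((-12)² + 9²)*(-214) = (144 + 81)*(-214) = 225*(-214) = -48150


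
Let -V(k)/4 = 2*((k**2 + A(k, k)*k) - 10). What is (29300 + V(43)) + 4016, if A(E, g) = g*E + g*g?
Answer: -1253508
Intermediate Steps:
A(E, g) = g**2 + E*g (A(E, g) = E*g + g**2 = g**2 + E*g)
V(k) = 80 - 16*k**3 - 8*k**2 (V(k) = -8*((k**2 + (k*(k + k))*k) - 10) = -8*((k**2 + (k*(2*k))*k) - 10) = -8*((k**2 + (2*k**2)*k) - 10) = -8*((k**2 + 2*k**3) - 10) = -8*(-10 + k**2 + 2*k**3) = -4*(-20 + 2*k**2 + 4*k**3) = 80 - 16*k**3 - 8*k**2)
(29300 + V(43)) + 4016 = (29300 + (80 - 16*43**3 - 8*43**2)) + 4016 = (29300 + (80 - 16*79507 - 8*1849)) + 4016 = (29300 + (80 - 1272112 - 14792)) + 4016 = (29300 - 1286824) + 4016 = -1257524 + 4016 = -1253508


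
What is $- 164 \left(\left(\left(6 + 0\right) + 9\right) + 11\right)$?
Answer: $-4264$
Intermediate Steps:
$- 164 \left(\left(\left(6 + 0\right) + 9\right) + 11\right) = - 164 \left(\left(6 + 9\right) + 11\right) = - 164 \left(15 + 11\right) = \left(-164\right) 26 = -4264$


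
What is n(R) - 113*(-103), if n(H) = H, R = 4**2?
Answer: 11655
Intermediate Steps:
R = 16
n(R) - 113*(-103) = 16 - 113*(-103) = 16 + 11639 = 11655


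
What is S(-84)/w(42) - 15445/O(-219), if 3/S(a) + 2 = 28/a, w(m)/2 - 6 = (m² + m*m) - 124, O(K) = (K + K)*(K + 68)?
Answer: -368969771/1578714060 ≈ -0.23372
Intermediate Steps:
O(K) = 2*K*(68 + K) (O(K) = (2*K)*(68 + K) = 2*K*(68 + K))
w(m) = -236 + 4*m² (w(m) = 12 + 2*((m² + m*m) - 124) = 12 + 2*((m² + m²) - 124) = 12 + 2*(2*m² - 124) = 12 + 2*(-124 + 2*m²) = 12 + (-248 + 4*m²) = -236 + 4*m²)
S(a) = 3/(-2 + 28/a)
S(-84)/w(42) - 15445/O(-219) = (-3*(-84)/(-28 + 2*(-84)))/(-236 + 4*42²) - 15445*(-1/(438*(68 - 219))) = (-3*(-84)/(-28 - 168))/(-236 + 4*1764) - 15445/(2*(-219)*(-151)) = (-3*(-84)/(-196))/(-236 + 7056) - 15445/66138 = -3*(-84)*(-1/196)/6820 - 15445*1/66138 = -9/7*1/6820 - 15445/66138 = -9/47740 - 15445/66138 = -368969771/1578714060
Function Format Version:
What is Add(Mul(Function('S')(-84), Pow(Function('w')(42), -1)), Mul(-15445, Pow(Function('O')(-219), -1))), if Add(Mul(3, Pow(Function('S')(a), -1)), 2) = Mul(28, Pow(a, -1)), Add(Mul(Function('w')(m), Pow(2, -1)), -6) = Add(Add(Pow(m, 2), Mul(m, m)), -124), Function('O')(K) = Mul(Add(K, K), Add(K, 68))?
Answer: Rational(-368969771, 1578714060) ≈ -0.23372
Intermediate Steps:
Function('O')(K) = Mul(2, K, Add(68, K)) (Function('O')(K) = Mul(Mul(2, K), Add(68, K)) = Mul(2, K, Add(68, K)))
Function('w')(m) = Add(-236, Mul(4, Pow(m, 2))) (Function('w')(m) = Add(12, Mul(2, Add(Add(Pow(m, 2), Mul(m, m)), -124))) = Add(12, Mul(2, Add(Add(Pow(m, 2), Pow(m, 2)), -124))) = Add(12, Mul(2, Add(Mul(2, Pow(m, 2)), -124))) = Add(12, Mul(2, Add(-124, Mul(2, Pow(m, 2))))) = Add(12, Add(-248, Mul(4, Pow(m, 2)))) = Add(-236, Mul(4, Pow(m, 2))))
Function('S')(a) = Mul(3, Pow(Add(-2, Mul(28, Pow(a, -1))), -1))
Add(Mul(Function('S')(-84), Pow(Function('w')(42), -1)), Mul(-15445, Pow(Function('O')(-219), -1))) = Add(Mul(Mul(-3, -84, Pow(Add(-28, Mul(2, -84)), -1)), Pow(Add(-236, Mul(4, Pow(42, 2))), -1)), Mul(-15445, Pow(Mul(2, -219, Add(68, -219)), -1))) = Add(Mul(Mul(-3, -84, Pow(Add(-28, -168), -1)), Pow(Add(-236, Mul(4, 1764)), -1)), Mul(-15445, Pow(Mul(2, -219, -151), -1))) = Add(Mul(Mul(-3, -84, Pow(-196, -1)), Pow(Add(-236, 7056), -1)), Mul(-15445, Pow(66138, -1))) = Add(Mul(Mul(-3, -84, Rational(-1, 196)), Pow(6820, -1)), Mul(-15445, Rational(1, 66138))) = Add(Mul(Rational(-9, 7), Rational(1, 6820)), Rational(-15445, 66138)) = Add(Rational(-9, 47740), Rational(-15445, 66138)) = Rational(-368969771, 1578714060)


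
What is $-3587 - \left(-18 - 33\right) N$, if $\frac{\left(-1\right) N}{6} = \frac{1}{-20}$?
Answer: $- \frac{35717}{10} \approx -3571.7$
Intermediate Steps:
$N = \frac{3}{10}$ ($N = - \frac{6}{-20} = \left(-6\right) \left(- \frac{1}{20}\right) = \frac{3}{10} \approx 0.3$)
$-3587 - \left(-18 - 33\right) N = -3587 - \left(-18 - 33\right) \frac{3}{10} = -3587 - \left(-51\right) \frac{3}{10} = -3587 - - \frac{153}{10} = -3587 + \frac{153}{10} = - \frac{35717}{10}$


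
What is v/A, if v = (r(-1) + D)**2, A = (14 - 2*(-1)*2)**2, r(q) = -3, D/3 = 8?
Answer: 49/36 ≈ 1.3611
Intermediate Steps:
D = 24 (D = 3*8 = 24)
A = 324 (A = (14 + 2*2)**2 = (14 + 4)**2 = 18**2 = 324)
v = 441 (v = (-3 + 24)**2 = 21**2 = 441)
v/A = 441/324 = 441*(1/324) = 49/36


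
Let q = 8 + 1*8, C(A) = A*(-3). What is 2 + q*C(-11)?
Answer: 530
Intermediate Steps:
C(A) = -3*A
q = 16 (q = 8 + 8 = 16)
2 + q*C(-11) = 2 + 16*(-3*(-11)) = 2 + 16*33 = 2 + 528 = 530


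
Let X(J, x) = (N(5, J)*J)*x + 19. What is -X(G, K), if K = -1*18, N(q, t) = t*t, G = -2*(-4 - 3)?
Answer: 49373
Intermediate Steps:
G = 14 (G = -2*(-7) = 14)
N(q, t) = t²
K = -18
X(J, x) = 19 + x*J³ (X(J, x) = (J²*J)*x + 19 = J³*x + 19 = x*J³ + 19 = 19 + x*J³)
-X(G, K) = -(19 - 18*14³) = -(19 - 18*2744) = -(19 - 49392) = -1*(-49373) = 49373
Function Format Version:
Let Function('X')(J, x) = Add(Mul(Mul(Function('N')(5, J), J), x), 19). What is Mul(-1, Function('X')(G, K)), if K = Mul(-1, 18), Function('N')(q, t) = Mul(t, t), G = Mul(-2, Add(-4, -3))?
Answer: 49373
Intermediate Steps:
G = 14 (G = Mul(-2, -7) = 14)
Function('N')(q, t) = Pow(t, 2)
K = -18
Function('X')(J, x) = Add(19, Mul(x, Pow(J, 3))) (Function('X')(J, x) = Add(Mul(Mul(Pow(J, 2), J), x), 19) = Add(Mul(Pow(J, 3), x), 19) = Add(Mul(x, Pow(J, 3)), 19) = Add(19, Mul(x, Pow(J, 3))))
Mul(-1, Function('X')(G, K)) = Mul(-1, Add(19, Mul(-18, Pow(14, 3)))) = Mul(-1, Add(19, Mul(-18, 2744))) = Mul(-1, Add(19, -49392)) = Mul(-1, -49373) = 49373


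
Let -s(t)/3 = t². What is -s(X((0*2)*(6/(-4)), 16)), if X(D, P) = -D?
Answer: 0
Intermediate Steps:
s(t) = -3*t²
-s(X((0*2)*(6/(-4)), 16)) = -(-3)*(-0*2*6/(-4))² = -(-3)*(-0*6*(-¼))² = -(-3)*(-0*(-3)/2)² = -(-3)*(-1*0)² = -(-3)*0² = -(-3)*0 = -1*0 = 0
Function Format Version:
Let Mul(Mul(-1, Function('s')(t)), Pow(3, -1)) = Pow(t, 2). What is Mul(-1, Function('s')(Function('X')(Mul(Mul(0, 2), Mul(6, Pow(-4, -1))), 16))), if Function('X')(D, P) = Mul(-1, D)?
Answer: 0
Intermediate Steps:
Function('s')(t) = Mul(-3, Pow(t, 2))
Mul(-1, Function('s')(Function('X')(Mul(Mul(0, 2), Mul(6, Pow(-4, -1))), 16))) = Mul(-1, Mul(-3, Pow(Mul(-1, Mul(Mul(0, 2), Mul(6, Pow(-4, -1)))), 2))) = Mul(-1, Mul(-3, Pow(Mul(-1, Mul(0, Mul(6, Rational(-1, 4)))), 2))) = Mul(-1, Mul(-3, Pow(Mul(-1, Mul(0, Rational(-3, 2))), 2))) = Mul(-1, Mul(-3, Pow(Mul(-1, 0), 2))) = Mul(-1, Mul(-3, Pow(0, 2))) = Mul(-1, Mul(-3, 0)) = Mul(-1, 0) = 0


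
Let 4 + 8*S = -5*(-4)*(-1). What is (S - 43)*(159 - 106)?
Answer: -2438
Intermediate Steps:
S = -3 (S = -1/2 + (-5*(-4)*(-1))/8 = -1/2 + (20*(-1))/8 = -1/2 + (1/8)*(-20) = -1/2 - 5/2 = -3)
(S - 43)*(159 - 106) = (-3 - 43)*(159 - 106) = -46*53 = -2438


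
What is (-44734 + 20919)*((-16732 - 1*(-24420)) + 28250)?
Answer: -855863470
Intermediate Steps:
(-44734 + 20919)*((-16732 - 1*(-24420)) + 28250) = -23815*((-16732 + 24420) + 28250) = -23815*(7688 + 28250) = -23815*35938 = -855863470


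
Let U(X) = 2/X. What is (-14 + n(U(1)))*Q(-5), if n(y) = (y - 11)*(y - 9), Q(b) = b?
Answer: -245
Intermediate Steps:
n(y) = (-11 + y)*(-9 + y)
(-14 + n(U(1)))*Q(-5) = (-14 + (99 + (2/1)**2 - 40/1))*(-5) = (-14 + (99 + (2*1)**2 - 40))*(-5) = (-14 + (99 + 2**2 - 20*2))*(-5) = (-14 + (99 + 4 - 40))*(-5) = (-14 + 63)*(-5) = 49*(-5) = -245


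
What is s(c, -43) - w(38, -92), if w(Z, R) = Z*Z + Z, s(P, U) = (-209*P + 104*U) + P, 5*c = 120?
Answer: -10946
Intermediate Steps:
c = 24 (c = (1/5)*120 = 24)
s(P, U) = -208*P + 104*U
w(Z, R) = Z + Z**2 (w(Z, R) = Z**2 + Z = Z + Z**2)
s(c, -43) - w(38, -92) = (-208*24 + 104*(-43)) - 38*(1 + 38) = (-4992 - 4472) - 38*39 = -9464 - 1*1482 = -9464 - 1482 = -10946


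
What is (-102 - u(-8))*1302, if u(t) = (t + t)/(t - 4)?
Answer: -134540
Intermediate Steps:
u(t) = 2*t/(-4 + t) (u(t) = (2*t)/(-4 + t) = 2*t/(-4 + t))
(-102 - u(-8))*1302 = (-102 - 2*(-8)/(-4 - 8))*1302 = (-102 - 2*(-8)/(-12))*1302 = (-102 - 2*(-8)*(-1)/12)*1302 = (-102 - 1*4/3)*1302 = (-102 - 4/3)*1302 = -310/3*1302 = -134540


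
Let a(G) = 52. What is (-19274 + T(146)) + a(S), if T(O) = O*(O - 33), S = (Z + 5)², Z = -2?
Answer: -2724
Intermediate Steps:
S = 9 (S = (-2 + 5)² = 3² = 9)
T(O) = O*(-33 + O)
(-19274 + T(146)) + a(S) = (-19274 + 146*(-33 + 146)) + 52 = (-19274 + 146*113) + 52 = (-19274 + 16498) + 52 = -2776 + 52 = -2724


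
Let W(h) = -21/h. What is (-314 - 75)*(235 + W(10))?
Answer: -905981/10 ≈ -90598.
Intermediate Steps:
(-314 - 75)*(235 + W(10)) = (-314 - 75)*(235 - 21/10) = -389*(235 - 21*⅒) = -389*(235 - 21/10) = -389*2329/10 = -905981/10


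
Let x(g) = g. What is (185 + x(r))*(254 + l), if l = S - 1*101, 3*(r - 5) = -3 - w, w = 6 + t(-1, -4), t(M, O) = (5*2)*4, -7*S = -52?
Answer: 585083/21 ≈ 27861.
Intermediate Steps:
S = 52/7 (S = -⅐*(-52) = 52/7 ≈ 7.4286)
t(M, O) = 40 (t(M, O) = 10*4 = 40)
w = 46 (w = 6 + 40 = 46)
r = -34/3 (r = 5 + (-3 - 1*46)/3 = 5 + (-3 - 46)/3 = 5 + (⅓)*(-49) = 5 - 49/3 = -34/3 ≈ -11.333)
l = -655/7 (l = 52/7 - 1*101 = 52/7 - 101 = -655/7 ≈ -93.571)
(185 + x(r))*(254 + l) = (185 - 34/3)*(254 - 655/7) = (521/3)*(1123/7) = 585083/21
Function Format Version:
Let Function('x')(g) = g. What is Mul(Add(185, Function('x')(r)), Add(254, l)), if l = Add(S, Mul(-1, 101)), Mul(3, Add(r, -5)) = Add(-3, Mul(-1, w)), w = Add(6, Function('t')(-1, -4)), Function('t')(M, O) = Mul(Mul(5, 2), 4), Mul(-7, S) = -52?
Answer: Rational(585083, 21) ≈ 27861.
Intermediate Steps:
S = Rational(52, 7) (S = Mul(Rational(-1, 7), -52) = Rational(52, 7) ≈ 7.4286)
Function('t')(M, O) = 40 (Function('t')(M, O) = Mul(10, 4) = 40)
w = 46 (w = Add(6, 40) = 46)
r = Rational(-34, 3) (r = Add(5, Mul(Rational(1, 3), Add(-3, Mul(-1, 46)))) = Add(5, Mul(Rational(1, 3), Add(-3, -46))) = Add(5, Mul(Rational(1, 3), -49)) = Add(5, Rational(-49, 3)) = Rational(-34, 3) ≈ -11.333)
l = Rational(-655, 7) (l = Add(Rational(52, 7), Mul(-1, 101)) = Add(Rational(52, 7), -101) = Rational(-655, 7) ≈ -93.571)
Mul(Add(185, Function('x')(r)), Add(254, l)) = Mul(Add(185, Rational(-34, 3)), Add(254, Rational(-655, 7))) = Mul(Rational(521, 3), Rational(1123, 7)) = Rational(585083, 21)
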